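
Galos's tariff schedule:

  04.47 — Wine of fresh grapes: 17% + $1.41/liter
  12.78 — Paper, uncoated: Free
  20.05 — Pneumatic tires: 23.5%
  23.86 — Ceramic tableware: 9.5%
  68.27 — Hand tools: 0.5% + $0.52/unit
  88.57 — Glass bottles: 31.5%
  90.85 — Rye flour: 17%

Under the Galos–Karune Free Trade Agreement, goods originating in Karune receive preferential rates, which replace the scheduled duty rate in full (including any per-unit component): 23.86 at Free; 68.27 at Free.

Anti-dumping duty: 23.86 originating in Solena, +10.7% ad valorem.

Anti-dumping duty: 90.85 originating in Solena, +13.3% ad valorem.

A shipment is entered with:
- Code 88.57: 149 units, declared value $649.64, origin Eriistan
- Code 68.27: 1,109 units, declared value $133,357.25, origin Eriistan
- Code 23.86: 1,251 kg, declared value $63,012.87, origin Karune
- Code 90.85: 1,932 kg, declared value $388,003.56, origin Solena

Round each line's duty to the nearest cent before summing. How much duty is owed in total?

Line 1 (88.57, Eriistan, 149 units, $649.64):
Base rate for 88.57 is 31.5%.
Duty = $649.64 × 31.5% = $204.64.
Line 2 (68.27, Eriistan, 1,109 units, $133,357.25):
Base rate for 68.27 is 0.5% + $0.52/unit.
68.27 has an FTA preferential rate, but origin Eriistan is not Karune; base rate stands.
Duty = $133,357.25 × 0.5% + 1,109 × $0.52 = $1,243.47.
Line 3 (23.86, Karune, 1,251 kg, $63,012.87):
Base rate for 23.86 is 9.5%.
Origin Karune qualifies under the Galos–Karune agreement and 23.86 is covered: preferential rate Free applies instead.
The additional-duty order on 23.86 targets Solena, not Karune; it does not apply.
Duty = $63,012.87 × 0% = $0.00.
Line 4 (90.85, Solena, 1,932 kg, $388,003.56):
Base rate for 90.85 is 17%.
Additional duty on 90.85 from Solena: +13.3%. Applied ad valorem rate: 17% + 13.3% = 30.3%.
Duty = $388,003.56 × 30.3% = $117,565.08.
Total = $204.64 + $1,243.47 + $0.00 + $117,565.08 = $119,013.19.

$119,013.19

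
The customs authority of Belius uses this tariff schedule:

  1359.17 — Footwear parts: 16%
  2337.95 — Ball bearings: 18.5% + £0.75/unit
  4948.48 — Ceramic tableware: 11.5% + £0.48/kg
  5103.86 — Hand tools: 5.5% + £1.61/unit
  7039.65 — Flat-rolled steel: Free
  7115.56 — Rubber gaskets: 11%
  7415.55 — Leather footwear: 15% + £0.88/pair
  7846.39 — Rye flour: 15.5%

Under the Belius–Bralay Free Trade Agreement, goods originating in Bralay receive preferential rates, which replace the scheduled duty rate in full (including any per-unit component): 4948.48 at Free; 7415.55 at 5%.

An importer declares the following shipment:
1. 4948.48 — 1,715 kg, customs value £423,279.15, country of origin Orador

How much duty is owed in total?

£49,500.30

Line 1 (4948.48, Orador, 1,715 kg, £423,279.15):
Base rate for 4948.48 is 11.5% + £0.48/kg.
4948.48 has an FTA preferential rate, but origin Orador is not Bralay; base rate stands.
Duty = £423,279.15 × 11.5% + 1,715 × £0.48 = £49,500.30.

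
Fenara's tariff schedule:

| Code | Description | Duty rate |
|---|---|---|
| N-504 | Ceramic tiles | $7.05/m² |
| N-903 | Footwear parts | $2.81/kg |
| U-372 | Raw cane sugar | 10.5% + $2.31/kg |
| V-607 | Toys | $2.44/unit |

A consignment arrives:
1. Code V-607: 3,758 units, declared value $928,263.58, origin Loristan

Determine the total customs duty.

$9,169.52

Line 1 (V-607, Loristan, 3,758 units, $928,263.58):
Base rate for V-607 is $2.44/unit.
Duty = 3,758 × $2.44 = $9,169.52.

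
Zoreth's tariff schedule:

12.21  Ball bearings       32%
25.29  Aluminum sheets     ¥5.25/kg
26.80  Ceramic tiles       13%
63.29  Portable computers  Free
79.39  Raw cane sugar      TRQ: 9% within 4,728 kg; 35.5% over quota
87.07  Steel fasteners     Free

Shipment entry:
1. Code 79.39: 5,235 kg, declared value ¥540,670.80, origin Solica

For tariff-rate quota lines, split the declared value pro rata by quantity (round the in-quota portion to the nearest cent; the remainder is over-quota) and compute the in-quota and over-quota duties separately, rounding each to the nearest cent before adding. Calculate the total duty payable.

¥62,536.56

Line 1 (79.39, Solica, 5,235 kg, ¥540,670.80):
Code 79.39 is under a tariff-rate quota (threshold 4,728 kg). In-quota: 4,728 kg at 9%; over-quota: 507 kg at 35.5%.
Pro-rata value split: in-quota = ¥540,670.80 × 4,728/5,235 = ¥488,307.84; over-quota = ¥540,670.80 − ¥488,307.84 = ¥52,362.96.
In-quota duty = ¥488,307.84 × 9% = ¥43,947.71. Over-quota duty = ¥52,362.96 × 35.5% = ¥18,588.85.
Line duty = ¥43,947.71 + ¥18,588.85 = ¥62,536.56.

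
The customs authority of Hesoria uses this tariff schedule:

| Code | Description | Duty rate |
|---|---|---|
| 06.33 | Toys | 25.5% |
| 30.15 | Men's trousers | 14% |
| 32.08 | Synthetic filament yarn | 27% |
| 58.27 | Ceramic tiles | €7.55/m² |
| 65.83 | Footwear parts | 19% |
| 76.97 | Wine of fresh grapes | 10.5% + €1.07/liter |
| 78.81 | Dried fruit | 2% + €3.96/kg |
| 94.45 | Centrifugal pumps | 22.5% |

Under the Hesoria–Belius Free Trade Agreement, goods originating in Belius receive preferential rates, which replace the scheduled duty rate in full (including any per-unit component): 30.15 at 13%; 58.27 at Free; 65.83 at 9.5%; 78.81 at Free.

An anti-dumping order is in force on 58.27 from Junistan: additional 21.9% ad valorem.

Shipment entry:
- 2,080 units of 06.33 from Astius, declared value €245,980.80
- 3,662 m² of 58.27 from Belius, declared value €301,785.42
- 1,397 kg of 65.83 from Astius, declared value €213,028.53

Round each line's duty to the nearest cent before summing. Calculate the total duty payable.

€103,200.52

Line 1 (06.33, Astius, 2,080 units, €245,980.80):
Base rate for 06.33 is 25.5%.
Duty = €245,980.80 × 25.5% = €62,725.10.
Line 2 (58.27, Belius, 3,662 m², €301,785.42):
Base rate for 58.27 is €7.55/m².
Origin Belius qualifies under the Hesoria–Belius agreement and 58.27 is covered: preferential rate Free applies instead.
The additional-duty order on 58.27 targets Junistan, not Belius; it does not apply.
Duty = €301,785.42 × 0% = €0.00.
Line 3 (65.83, Astius, 1,397 kg, €213,028.53):
Base rate for 65.83 is 19%.
65.83 has an FTA preferential rate, but origin Astius is not Belius; base rate stands.
Duty = €213,028.53 × 19% = €40,475.42.
Total = €62,725.10 + €0.00 + €40,475.42 = €103,200.52.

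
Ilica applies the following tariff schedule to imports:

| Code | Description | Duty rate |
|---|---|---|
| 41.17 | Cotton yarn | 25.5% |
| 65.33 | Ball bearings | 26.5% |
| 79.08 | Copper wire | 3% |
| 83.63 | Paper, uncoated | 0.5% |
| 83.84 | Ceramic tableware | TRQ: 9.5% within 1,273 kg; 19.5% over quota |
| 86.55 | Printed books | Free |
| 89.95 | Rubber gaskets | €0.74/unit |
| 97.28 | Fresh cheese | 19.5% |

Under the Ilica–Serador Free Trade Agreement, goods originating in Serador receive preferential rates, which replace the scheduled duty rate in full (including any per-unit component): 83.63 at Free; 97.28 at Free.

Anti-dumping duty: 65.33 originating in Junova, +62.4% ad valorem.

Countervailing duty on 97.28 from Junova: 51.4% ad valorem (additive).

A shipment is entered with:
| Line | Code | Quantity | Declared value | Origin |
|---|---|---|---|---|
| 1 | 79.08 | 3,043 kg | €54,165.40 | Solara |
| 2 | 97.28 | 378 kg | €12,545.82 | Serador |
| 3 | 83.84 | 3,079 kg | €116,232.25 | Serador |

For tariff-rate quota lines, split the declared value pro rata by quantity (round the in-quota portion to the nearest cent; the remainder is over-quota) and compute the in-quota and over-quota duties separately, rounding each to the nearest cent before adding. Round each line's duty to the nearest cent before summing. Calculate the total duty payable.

Line 1 (79.08, Solara, 3,043 kg, €54,165.40):
Base rate for 79.08 is 3%.
Duty = €54,165.40 × 3% = €1,624.96.
Line 2 (97.28, Serador, 378 kg, €12,545.82):
Base rate for 97.28 is 19.5%.
Origin Serador qualifies under the Ilica–Serador agreement and 97.28 is covered: preferential rate Free applies instead.
The additional-duty order on 97.28 targets Junova, not Serador; it does not apply.
Duty = €12,545.82 × 0% = €0.00.
Line 3 (83.84, Serador, 3,079 kg, €116,232.25):
Code 83.84 is under a tariff-rate quota (threshold 1,273 kg). In-quota: 1,273 kg at 9.5%; over-quota: 1,806 kg at 19.5%.
Pro-rata value split: in-quota = €116,232.25 × 1,273/3,079 = €48,055.75; over-quota = €116,232.25 − €48,055.75 = €68,176.50.
In-quota duty = €48,055.75 × 9.5% = €4,565.30. Over-quota duty = €68,176.50 × 19.5% = €13,294.42.
Line duty = €4,565.30 + €13,294.42 = €17,859.72.
Total = €1,624.96 + €0.00 + €17,859.72 = €19,484.68.

€19,484.68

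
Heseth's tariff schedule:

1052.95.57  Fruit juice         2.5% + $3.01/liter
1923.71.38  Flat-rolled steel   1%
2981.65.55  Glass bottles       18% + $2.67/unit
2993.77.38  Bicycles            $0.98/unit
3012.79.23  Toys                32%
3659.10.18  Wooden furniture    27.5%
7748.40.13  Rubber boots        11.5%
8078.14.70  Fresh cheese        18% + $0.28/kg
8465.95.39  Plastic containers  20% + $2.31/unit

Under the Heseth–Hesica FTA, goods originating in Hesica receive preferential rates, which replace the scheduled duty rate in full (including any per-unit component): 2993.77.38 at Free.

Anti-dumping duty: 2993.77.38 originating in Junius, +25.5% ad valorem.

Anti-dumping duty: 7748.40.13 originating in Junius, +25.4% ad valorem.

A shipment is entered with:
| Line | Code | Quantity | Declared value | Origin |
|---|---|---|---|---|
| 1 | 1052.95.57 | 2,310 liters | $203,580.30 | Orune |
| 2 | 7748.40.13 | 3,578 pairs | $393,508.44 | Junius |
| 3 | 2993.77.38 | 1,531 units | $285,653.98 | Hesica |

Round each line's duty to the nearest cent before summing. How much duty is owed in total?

$157,247.22

Line 1 (1052.95.57, Orune, 2,310 liters, $203,580.30):
Base rate for 1052.95.57 is 2.5% + $3.01/liter.
Duty = $203,580.30 × 2.5% + 2,310 × $3.01 = $12,042.61.
Line 2 (7748.40.13, Junius, 3,578 pairs, $393,508.44):
Base rate for 7748.40.13 is 11.5%.
Additional duty on 7748.40.13 from Junius: +25.4%. Applied ad valorem rate: 11.5% + 25.4% = 36.9%.
Duty = $393,508.44 × 36.9% = $145,204.61.
Line 3 (2993.77.38, Hesica, 1,531 units, $285,653.98):
Base rate for 2993.77.38 is $0.98/unit.
Origin Hesica qualifies under the Heseth–Hesica agreement and 2993.77.38 is covered: preferential rate Free applies instead.
The additional-duty order on 2993.77.38 targets Junius, not Hesica; it does not apply.
Duty = $285,653.98 × 0% = $0.00.
Total = $12,042.61 + $145,204.61 + $0.00 = $157,247.22.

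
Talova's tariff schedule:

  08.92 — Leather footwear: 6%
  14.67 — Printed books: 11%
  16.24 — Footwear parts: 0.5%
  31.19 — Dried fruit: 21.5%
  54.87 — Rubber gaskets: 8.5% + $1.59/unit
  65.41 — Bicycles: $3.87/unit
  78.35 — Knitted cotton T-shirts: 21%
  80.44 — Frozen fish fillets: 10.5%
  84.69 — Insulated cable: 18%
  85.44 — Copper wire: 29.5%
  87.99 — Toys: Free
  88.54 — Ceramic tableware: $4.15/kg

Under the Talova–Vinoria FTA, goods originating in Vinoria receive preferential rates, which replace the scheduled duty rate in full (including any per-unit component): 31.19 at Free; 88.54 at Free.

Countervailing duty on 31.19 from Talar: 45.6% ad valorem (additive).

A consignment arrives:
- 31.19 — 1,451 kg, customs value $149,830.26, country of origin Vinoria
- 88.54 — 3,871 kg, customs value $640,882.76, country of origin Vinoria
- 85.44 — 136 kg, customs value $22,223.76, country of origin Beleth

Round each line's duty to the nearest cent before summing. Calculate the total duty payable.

Line 1 (31.19, Vinoria, 1,451 kg, $149,830.26):
Base rate for 31.19 is 21.5%.
Origin Vinoria qualifies under the Talova–Vinoria agreement and 31.19 is covered: preferential rate Free applies instead.
The additional-duty order on 31.19 targets Talar, not Vinoria; it does not apply.
Duty = $149,830.26 × 0% = $0.00.
Line 2 (88.54, Vinoria, 3,871 kg, $640,882.76):
Base rate for 88.54 is $4.15/kg.
Origin Vinoria qualifies under the Talova–Vinoria agreement and 88.54 is covered: preferential rate Free applies instead.
Duty = $640,882.76 × 0% = $0.00.
Line 3 (85.44, Beleth, 136 kg, $22,223.76):
Base rate for 85.44 is 29.5%.
Duty = $22,223.76 × 29.5% = $6,556.01.
Total = $0.00 + $0.00 + $6,556.01 = $6,556.01.

$6,556.01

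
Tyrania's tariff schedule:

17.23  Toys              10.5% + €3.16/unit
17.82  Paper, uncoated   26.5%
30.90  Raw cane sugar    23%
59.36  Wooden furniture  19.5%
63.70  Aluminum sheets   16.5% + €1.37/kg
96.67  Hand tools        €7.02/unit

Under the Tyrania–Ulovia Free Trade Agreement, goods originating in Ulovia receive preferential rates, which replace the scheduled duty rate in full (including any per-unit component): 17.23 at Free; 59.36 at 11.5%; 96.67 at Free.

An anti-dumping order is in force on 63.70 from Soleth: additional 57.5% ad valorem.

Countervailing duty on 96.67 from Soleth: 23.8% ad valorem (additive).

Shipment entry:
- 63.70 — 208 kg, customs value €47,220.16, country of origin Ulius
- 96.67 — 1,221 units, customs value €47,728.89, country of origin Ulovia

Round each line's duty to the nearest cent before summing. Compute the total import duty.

€8,076.29

Line 1 (63.70, Ulius, 208 kg, €47,220.16):
Base rate for 63.70 is 16.5% + €1.37/kg.
The additional-duty order on 63.70 targets Soleth, not Ulius; it does not apply.
Duty = €47,220.16 × 16.5% + 208 × €1.37 = €8,076.29.
Line 2 (96.67, Ulovia, 1,221 units, €47,728.89):
Base rate for 96.67 is €7.02/unit.
Origin Ulovia qualifies under the Tyrania–Ulovia agreement and 96.67 is covered: preferential rate Free applies instead.
The additional-duty order on 96.67 targets Soleth, not Ulovia; it does not apply.
Duty = €47,728.89 × 0% = €0.00.
Total = €8,076.29 + €0.00 = €8,076.29.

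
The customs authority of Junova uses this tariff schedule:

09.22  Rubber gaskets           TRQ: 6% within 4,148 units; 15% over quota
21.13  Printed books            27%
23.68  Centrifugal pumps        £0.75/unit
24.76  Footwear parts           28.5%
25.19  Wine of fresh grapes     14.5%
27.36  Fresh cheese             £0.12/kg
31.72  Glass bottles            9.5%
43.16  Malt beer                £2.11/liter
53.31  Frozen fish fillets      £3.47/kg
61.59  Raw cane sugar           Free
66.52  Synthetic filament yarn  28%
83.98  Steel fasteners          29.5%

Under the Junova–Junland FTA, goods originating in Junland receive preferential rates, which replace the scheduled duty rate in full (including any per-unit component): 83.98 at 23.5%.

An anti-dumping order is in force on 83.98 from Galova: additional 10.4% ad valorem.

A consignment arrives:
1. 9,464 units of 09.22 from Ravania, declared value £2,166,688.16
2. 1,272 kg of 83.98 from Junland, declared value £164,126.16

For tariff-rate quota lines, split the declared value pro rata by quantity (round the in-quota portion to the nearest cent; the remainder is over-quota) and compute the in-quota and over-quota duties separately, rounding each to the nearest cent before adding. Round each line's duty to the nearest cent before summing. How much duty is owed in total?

£278,105.00

Line 1 (09.22, Ravania, 9,464 units, £2,166,688.16):
Code 09.22 is under a tariff-rate quota (threshold 4,148 units). In-quota: 4,148 units at 6%; over-quota: 5,316 units at 15%.
Pro-rata value split: in-quota = £2,166,688.16 × 4,148/9,464 = £949,643.12; over-quota = £2,166,688.16 − £949,643.12 = £1,217,045.04.
In-quota duty = £949,643.12 × 6% = £56,978.59. Over-quota duty = £1,217,045.04 × 15% = £182,556.76.
Line duty = £56,978.59 + £182,556.76 = £239,535.35.
Line 2 (83.98, Junland, 1,272 kg, £164,126.16):
Base rate for 83.98 is 29.5%.
Origin Junland qualifies under the Junova–Junland agreement and 83.98 is covered: preferential rate 23.5% applies instead.
The additional-duty order on 83.98 targets Galova, not Junland; it does not apply.
Duty = £164,126.16 × 23.5% = £38,569.65.
Total = £239,535.35 + £38,569.65 = £278,105.00.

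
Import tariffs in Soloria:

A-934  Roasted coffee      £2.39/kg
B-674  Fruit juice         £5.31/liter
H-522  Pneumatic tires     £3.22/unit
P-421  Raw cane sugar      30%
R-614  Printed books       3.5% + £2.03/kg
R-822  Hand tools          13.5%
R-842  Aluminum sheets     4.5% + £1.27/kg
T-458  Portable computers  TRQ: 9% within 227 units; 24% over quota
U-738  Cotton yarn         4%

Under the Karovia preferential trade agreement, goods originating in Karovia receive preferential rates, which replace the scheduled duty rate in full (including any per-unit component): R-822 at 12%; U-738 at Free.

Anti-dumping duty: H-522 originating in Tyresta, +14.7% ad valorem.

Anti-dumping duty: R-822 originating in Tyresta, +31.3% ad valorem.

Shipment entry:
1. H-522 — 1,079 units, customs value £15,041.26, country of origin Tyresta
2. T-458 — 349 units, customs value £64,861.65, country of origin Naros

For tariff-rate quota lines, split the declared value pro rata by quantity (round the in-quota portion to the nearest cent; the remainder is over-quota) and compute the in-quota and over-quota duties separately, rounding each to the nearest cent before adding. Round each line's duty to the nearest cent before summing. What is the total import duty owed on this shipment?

£14,924.06

Line 1 (H-522, Tyresta, 1,079 units, £15,041.26):
Base rate for H-522 is £3.22/unit.
Additional duty on H-522 from Tyresta: +14.7% ad valorem. Applied ad valorem rate = 14.7%.
Duty = £15,041.26 × 14.7% + 1,079 × £3.22 = £5,685.45.
Line 2 (T-458, Naros, 349 units, £64,861.65):
Code T-458 is under a tariff-rate quota (threshold 227 units). In-quota: 227 units at 9%; over-quota: 122 units at 24%.
Pro-rata value split: in-quota = £64,861.65 × 227/349 = £42,187.95; over-quota = £64,861.65 − £42,187.95 = £22,673.70.
In-quota duty = £42,187.95 × 9% = £3,796.92. Over-quota duty = £22,673.70 × 24% = £5,441.69.
Line duty = £3,796.92 + £5,441.69 = £9,238.61.
Total = £5,685.45 + £9,238.61 = £14,924.06.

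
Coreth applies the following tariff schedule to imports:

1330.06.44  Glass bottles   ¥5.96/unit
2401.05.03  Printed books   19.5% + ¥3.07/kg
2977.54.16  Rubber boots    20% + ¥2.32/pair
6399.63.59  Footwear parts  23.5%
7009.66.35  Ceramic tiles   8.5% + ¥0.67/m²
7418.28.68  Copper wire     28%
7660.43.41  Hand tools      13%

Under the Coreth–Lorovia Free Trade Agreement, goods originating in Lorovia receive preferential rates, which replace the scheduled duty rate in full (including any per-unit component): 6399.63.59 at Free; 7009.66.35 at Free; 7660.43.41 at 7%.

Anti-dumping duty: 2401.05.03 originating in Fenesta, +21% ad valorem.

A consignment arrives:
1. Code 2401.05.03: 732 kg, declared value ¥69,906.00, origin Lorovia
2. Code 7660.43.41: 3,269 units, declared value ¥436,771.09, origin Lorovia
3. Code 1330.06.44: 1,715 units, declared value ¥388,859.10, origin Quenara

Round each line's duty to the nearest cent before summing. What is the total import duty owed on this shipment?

¥56,674.29

Line 1 (2401.05.03, Lorovia, 732 kg, ¥69,906.00):
Base rate for 2401.05.03 is 19.5% + ¥3.07/kg.
Origin Lorovia is the FTA partner but 2401.05.03 is not on the preference list; base rate stands.
The additional-duty order on 2401.05.03 targets Fenesta, not Lorovia; it does not apply.
Duty = ¥69,906.00 × 19.5% + 732 × ¥3.07 = ¥15,878.91.
Line 2 (7660.43.41, Lorovia, 3,269 units, ¥436,771.09):
Base rate for 7660.43.41 is 13%.
Origin Lorovia qualifies under the Coreth–Lorovia agreement and 7660.43.41 is covered: preferential rate 7% applies instead.
Duty = ¥436,771.09 × 7% = ¥30,573.98.
Line 3 (1330.06.44, Quenara, 1,715 units, ¥388,859.10):
Base rate for 1330.06.44 is ¥5.96/unit.
Duty = 1,715 × ¥5.96 = ¥10,221.40.
Total = ¥15,878.91 + ¥30,573.98 + ¥10,221.40 = ¥56,674.29.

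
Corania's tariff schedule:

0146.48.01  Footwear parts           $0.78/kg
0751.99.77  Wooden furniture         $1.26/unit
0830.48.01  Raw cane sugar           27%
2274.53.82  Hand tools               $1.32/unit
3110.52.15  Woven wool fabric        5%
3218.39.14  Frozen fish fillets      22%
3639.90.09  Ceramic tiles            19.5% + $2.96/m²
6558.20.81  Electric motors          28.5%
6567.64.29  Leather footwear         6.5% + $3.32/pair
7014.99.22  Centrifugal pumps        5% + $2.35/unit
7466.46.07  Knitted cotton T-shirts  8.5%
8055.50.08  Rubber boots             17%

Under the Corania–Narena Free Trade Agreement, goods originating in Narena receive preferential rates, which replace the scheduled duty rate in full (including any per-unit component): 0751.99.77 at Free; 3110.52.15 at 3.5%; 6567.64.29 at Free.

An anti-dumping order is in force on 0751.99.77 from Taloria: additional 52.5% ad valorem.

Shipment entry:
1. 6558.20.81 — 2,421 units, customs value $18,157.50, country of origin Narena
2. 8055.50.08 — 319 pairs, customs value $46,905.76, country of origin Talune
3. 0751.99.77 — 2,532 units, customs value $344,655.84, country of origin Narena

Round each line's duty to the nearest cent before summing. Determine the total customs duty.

$13,148.87

Line 1 (6558.20.81, Narena, 2,421 units, $18,157.50):
Base rate for 6558.20.81 is 28.5%.
Origin Narena is the FTA partner but 6558.20.81 is not on the preference list; base rate stands.
Duty = $18,157.50 × 28.5% = $5,174.89.
Line 2 (8055.50.08, Talune, 319 pairs, $46,905.76):
Base rate for 8055.50.08 is 17%.
Duty = $46,905.76 × 17% = $7,973.98.
Line 3 (0751.99.77, Narena, 2,532 units, $344,655.84):
Base rate for 0751.99.77 is $1.26/unit.
Origin Narena qualifies under the Corania–Narena agreement and 0751.99.77 is covered: preferential rate Free applies instead.
The additional-duty order on 0751.99.77 targets Taloria, not Narena; it does not apply.
Duty = $344,655.84 × 0% = $0.00.
Total = $5,174.89 + $7,973.98 + $0.00 = $13,148.87.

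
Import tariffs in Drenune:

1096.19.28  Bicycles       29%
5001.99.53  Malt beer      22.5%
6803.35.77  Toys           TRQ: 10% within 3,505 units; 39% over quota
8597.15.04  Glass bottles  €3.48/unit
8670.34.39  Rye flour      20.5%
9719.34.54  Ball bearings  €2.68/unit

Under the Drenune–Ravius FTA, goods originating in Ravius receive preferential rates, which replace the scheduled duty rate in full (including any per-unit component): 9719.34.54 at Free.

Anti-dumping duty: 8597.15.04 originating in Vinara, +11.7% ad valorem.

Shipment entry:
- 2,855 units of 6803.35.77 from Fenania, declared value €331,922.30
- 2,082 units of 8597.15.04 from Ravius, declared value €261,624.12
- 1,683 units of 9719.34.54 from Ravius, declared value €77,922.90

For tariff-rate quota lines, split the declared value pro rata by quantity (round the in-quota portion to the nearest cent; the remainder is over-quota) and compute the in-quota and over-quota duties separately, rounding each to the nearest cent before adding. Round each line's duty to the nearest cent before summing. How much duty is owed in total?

Line 1 (6803.35.77, Fenania, 2,855 units, €331,922.30):
Code 6803.35.77 is under a tariff-rate quota (threshold 3,505 units). Quantity 2,855 units is within the quota, so the in-quota rate 10% applies to the full value.
Duty = €331,922.30 × 10% = €33,192.23.
Line 2 (8597.15.04, Ravius, 2,082 units, €261,624.12):
Base rate for 8597.15.04 is €3.48/unit.
Origin Ravius is the FTA partner but 8597.15.04 is not on the preference list; base rate stands.
The additional-duty order on 8597.15.04 targets Vinara, not Ravius; it does not apply.
Duty = 2,082 × €3.48 = €7,245.36.
Line 3 (9719.34.54, Ravius, 1,683 units, €77,922.90):
Base rate for 9719.34.54 is €2.68/unit.
Origin Ravius qualifies under the Drenune–Ravius agreement and 9719.34.54 is covered: preferential rate Free applies instead.
Duty = €77,922.90 × 0% = €0.00.
Total = €33,192.23 + €7,245.36 + €0.00 = €40,437.59.

€40,437.59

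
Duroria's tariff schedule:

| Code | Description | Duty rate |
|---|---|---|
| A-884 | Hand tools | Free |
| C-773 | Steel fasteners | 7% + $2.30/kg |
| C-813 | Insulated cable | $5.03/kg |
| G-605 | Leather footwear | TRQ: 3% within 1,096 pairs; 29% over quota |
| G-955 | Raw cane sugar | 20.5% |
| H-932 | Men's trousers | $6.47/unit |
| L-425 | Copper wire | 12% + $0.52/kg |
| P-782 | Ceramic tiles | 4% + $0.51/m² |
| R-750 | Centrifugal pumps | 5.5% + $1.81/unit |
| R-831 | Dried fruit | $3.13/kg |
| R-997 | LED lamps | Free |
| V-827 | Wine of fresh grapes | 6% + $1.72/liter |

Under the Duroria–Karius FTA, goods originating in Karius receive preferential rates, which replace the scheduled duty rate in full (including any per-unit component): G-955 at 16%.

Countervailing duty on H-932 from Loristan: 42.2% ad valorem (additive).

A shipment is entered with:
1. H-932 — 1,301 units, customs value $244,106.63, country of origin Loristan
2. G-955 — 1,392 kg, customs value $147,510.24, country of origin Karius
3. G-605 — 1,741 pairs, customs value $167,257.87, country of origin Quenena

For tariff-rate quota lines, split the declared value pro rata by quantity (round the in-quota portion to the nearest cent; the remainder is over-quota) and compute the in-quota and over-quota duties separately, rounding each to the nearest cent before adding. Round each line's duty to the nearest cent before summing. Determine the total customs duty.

$156,160.78

Line 1 (H-932, Loristan, 1,301 units, $244,106.63):
Base rate for H-932 is $6.47/unit.
Additional duty on H-932 from Loristan: +42.2% ad valorem. Applied ad valorem rate = 42.2%.
Duty = $244,106.63 × 42.2% + 1,301 × $6.47 = $111,430.47.
Line 2 (G-955, Karius, 1,392 kg, $147,510.24):
Base rate for G-955 is 20.5%.
Origin Karius qualifies under the Duroria–Karius agreement and G-955 is covered: preferential rate 16% applies instead.
Duty = $147,510.24 × 16% = $23,601.64.
Line 3 (G-605, Quenena, 1,741 pairs, $167,257.87):
Code G-605 is under a tariff-rate quota (threshold 1,096 pairs). In-quota: 1,096 pairs at 3%; over-quota: 645 pairs at 29%.
Pro-rata value split: in-quota = $167,257.87 × 1,096/1,741 = $105,292.72; over-quota = $167,257.87 − $105,292.72 = $61,965.15.
In-quota duty = $105,292.72 × 3% = $3,158.78. Over-quota duty = $61,965.15 × 29% = $17,969.89.
Line duty = $3,158.78 + $17,969.89 = $21,128.67.
Total = $111,430.47 + $23,601.64 + $21,128.67 = $156,160.78.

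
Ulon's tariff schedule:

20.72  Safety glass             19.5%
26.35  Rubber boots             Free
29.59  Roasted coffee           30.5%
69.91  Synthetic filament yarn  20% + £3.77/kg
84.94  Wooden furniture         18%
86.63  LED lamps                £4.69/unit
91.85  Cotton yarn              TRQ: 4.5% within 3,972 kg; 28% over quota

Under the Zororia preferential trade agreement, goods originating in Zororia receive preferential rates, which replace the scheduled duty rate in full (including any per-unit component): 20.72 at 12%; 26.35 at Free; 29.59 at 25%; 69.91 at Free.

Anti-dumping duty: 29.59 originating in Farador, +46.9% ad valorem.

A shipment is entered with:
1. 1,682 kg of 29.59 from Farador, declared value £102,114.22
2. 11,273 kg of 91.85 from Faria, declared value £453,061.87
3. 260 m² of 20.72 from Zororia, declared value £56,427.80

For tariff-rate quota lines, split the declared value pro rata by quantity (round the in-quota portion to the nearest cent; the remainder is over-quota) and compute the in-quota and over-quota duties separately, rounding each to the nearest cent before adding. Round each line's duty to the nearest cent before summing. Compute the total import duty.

Line 1 (29.59, Farador, 1,682 kg, £102,114.22):
Base rate for 29.59 is 30.5%.
29.59 has an FTA preferential rate, but origin Farador is not Zororia; base rate stands.
Additional duty on 29.59 from Farador: +46.9%. Applied ad valorem rate: 30.5% + 46.9% = 77.4%.
Duty = £102,114.22 × 77.4% = £79,036.41.
Line 2 (91.85, Faria, 11,273 kg, £453,061.87):
Code 91.85 is under a tariff-rate quota (threshold 3,972 kg). In-quota: 3,972 kg at 4.5%; over-quota: 7,301 kg at 28%.
Pro-rata value split: in-quota = £453,061.87 × 3,972/11,273 = £159,634.68; over-quota = £453,061.87 − £159,634.68 = £293,427.19.
In-quota duty = £159,634.68 × 4.5% = £7,183.56. Over-quota duty = £293,427.19 × 28% = £82,159.61.
Line duty = £7,183.56 + £82,159.61 = £89,343.17.
Line 3 (20.72, Zororia, 260 m², £56,427.80):
Base rate for 20.72 is 19.5%.
Origin Zororia qualifies under the Ulon–Zororia agreement and 20.72 is covered: preferential rate 12% applies instead.
Duty = £56,427.80 × 12% = £6,771.34.
Total = £79,036.41 + £89,343.17 + £6,771.34 = £175,150.92.

£175,150.92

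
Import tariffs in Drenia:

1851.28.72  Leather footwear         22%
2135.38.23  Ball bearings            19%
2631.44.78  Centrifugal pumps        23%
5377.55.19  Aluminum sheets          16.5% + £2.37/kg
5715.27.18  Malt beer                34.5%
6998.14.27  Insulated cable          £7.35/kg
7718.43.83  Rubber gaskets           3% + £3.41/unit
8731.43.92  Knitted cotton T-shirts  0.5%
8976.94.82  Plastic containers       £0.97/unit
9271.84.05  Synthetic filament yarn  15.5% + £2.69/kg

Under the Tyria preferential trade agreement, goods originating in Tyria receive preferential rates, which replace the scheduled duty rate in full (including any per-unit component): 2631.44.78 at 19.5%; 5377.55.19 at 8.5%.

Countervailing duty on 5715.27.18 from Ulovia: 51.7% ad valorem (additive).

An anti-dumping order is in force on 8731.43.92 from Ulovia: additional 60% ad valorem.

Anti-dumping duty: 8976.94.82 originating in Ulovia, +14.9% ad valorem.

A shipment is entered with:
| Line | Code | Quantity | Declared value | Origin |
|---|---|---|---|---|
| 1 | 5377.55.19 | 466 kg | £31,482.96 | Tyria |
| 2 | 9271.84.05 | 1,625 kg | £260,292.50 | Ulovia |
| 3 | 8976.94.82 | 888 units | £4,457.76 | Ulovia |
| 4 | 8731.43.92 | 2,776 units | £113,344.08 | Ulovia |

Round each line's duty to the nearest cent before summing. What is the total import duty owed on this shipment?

Line 1 (5377.55.19, Tyria, 466 kg, £31,482.96):
Base rate for 5377.55.19 is 16.5% + £2.37/kg.
Origin Tyria qualifies under the Drenia–Tyria agreement and 5377.55.19 is covered: preferential rate 8.5% applies instead.
Duty = £31,482.96 × 8.5% = £2,676.05.
Line 2 (9271.84.05, Ulovia, 1,625 kg, £260,292.50):
Base rate for 9271.84.05 is 15.5% + £2.69/kg.
Duty = £260,292.50 × 15.5% + 1,625 × £2.69 = £44,716.59.
Line 3 (8976.94.82, Ulovia, 888 units, £4,457.76):
Base rate for 8976.94.82 is £0.97/unit.
Additional duty on 8976.94.82 from Ulovia: +14.9% ad valorem. Applied ad valorem rate = 14.9%.
Duty = £4,457.76 × 14.9% + 888 × £0.97 = £1,525.57.
Line 4 (8731.43.92, Ulovia, 2,776 units, £113,344.08):
Base rate for 8731.43.92 is 0.5%.
Additional duty on 8731.43.92 from Ulovia: +60%. Applied ad valorem rate: 0.5% + 60% = 60.5%.
Duty = £113,344.08 × 60.5% = £68,573.17.
Total = £2,676.05 + £44,716.59 + £1,525.57 + £68,573.17 = £117,491.38.

£117,491.38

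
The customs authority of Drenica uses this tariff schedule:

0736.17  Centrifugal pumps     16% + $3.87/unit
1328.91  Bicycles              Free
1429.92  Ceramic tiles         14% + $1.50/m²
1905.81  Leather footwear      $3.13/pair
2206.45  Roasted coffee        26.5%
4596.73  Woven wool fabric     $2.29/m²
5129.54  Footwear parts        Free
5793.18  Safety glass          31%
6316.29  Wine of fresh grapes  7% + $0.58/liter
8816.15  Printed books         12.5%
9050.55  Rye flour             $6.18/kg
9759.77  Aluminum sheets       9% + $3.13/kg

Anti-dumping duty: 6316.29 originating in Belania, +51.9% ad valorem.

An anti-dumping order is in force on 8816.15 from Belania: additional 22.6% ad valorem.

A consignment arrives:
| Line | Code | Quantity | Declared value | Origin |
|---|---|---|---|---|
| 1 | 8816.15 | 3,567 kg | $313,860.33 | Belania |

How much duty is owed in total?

$110,164.98

Line 1 (8816.15, Belania, 3,567 kg, $313,860.33):
Base rate for 8816.15 is 12.5%.
Additional duty on 8816.15 from Belania: +22.6%. Applied ad valorem rate: 12.5% + 22.6% = 35.1%.
Duty = $313,860.33 × 35.1% = $110,164.98.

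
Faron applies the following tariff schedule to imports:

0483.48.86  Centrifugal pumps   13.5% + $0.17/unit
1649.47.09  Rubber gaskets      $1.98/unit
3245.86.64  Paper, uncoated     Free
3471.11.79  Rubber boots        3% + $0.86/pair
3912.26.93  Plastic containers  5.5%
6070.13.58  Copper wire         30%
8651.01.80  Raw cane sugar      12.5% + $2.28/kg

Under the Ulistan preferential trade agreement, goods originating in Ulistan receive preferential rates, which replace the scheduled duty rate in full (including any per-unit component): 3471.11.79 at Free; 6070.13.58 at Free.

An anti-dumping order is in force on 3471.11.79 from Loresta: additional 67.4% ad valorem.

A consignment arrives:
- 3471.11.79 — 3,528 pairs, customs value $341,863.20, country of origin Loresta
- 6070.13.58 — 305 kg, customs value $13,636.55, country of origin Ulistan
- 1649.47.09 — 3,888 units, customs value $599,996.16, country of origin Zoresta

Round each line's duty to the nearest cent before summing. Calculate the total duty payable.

Line 1 (3471.11.79, Loresta, 3,528 pairs, $341,863.20):
Base rate for 3471.11.79 is 3% + $0.86/pair.
3471.11.79 has an FTA preferential rate, but origin Loresta is not Ulistan; base rate stands.
Additional duty on 3471.11.79 from Loresta: +67.4%. Applied ad valorem rate: 3% + 67.4% = 70.4%.
Duty = $341,863.20 × 70.4% + 3,528 × $0.86 = $243,705.77.
Line 2 (6070.13.58, Ulistan, 305 kg, $13,636.55):
Base rate for 6070.13.58 is 30%.
Origin Ulistan qualifies under the Faron–Ulistan agreement and 6070.13.58 is covered: preferential rate Free applies instead.
Duty = $13,636.55 × 0% = $0.00.
Line 3 (1649.47.09, Zoresta, 3,888 units, $599,996.16):
Base rate for 1649.47.09 is $1.98/unit.
Duty = 3,888 × $1.98 = $7,698.24.
Total = $243,705.77 + $0.00 + $7,698.24 = $251,404.01.

$251,404.01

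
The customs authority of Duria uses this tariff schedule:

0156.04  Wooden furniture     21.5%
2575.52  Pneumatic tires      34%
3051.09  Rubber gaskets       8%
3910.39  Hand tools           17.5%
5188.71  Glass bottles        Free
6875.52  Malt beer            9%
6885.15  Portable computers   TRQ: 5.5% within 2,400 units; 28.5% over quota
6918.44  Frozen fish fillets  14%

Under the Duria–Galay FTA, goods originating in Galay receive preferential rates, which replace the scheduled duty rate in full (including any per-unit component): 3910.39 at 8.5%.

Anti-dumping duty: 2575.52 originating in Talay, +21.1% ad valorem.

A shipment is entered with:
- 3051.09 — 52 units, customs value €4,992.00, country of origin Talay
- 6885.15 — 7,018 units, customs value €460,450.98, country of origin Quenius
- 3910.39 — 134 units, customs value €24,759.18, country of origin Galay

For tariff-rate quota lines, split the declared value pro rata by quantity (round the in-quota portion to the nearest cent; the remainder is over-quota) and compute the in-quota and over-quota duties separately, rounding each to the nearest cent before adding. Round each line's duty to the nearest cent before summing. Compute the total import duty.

Line 1 (3051.09, Talay, 52 units, €4,992.00):
Base rate for 3051.09 is 8%.
Duty = €4,992.00 × 8% = €399.36.
Line 2 (6885.15, Quenius, 7,018 units, €460,450.98):
Code 6885.15 is under a tariff-rate quota (threshold 2,400 units). In-quota: 2,400 units at 5.5%; over-quota: 4,618 units at 28.5%.
Pro-rata value split: in-quota = €460,450.98 × 2,400/7,018 = €157,464.00; over-quota = €460,450.98 − €157,464.00 = €302,986.98.
In-quota duty = €157,464.00 × 5.5% = €8,660.52. Over-quota duty = €302,986.98 × 28.5% = €86,351.29.
Line duty = €8,660.52 + €86,351.29 = €95,011.81.
Line 3 (3910.39, Galay, 134 units, €24,759.18):
Base rate for 3910.39 is 17.5%.
Origin Galay qualifies under the Duria–Galay agreement and 3910.39 is covered: preferential rate 8.5% applies instead.
Duty = €24,759.18 × 8.5% = €2,104.53.
Total = €399.36 + €95,011.81 + €2,104.53 = €97,515.70.

€97,515.70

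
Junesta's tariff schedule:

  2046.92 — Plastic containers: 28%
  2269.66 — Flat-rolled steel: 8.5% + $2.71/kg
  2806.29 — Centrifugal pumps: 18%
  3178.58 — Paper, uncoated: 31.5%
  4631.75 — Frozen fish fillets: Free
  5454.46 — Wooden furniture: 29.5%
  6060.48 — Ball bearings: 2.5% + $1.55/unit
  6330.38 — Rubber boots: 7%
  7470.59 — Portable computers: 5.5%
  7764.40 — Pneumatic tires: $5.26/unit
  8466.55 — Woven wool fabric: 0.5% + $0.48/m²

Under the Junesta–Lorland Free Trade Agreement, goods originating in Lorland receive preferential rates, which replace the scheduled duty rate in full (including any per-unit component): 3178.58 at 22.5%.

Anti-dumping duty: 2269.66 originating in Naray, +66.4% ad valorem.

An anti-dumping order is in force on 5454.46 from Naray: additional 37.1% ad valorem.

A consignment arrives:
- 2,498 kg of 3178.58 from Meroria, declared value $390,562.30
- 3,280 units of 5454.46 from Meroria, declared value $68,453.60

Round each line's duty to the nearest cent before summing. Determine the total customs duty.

Line 1 (3178.58, Meroria, 2,498 kg, $390,562.30):
Base rate for 3178.58 is 31.5%.
3178.58 has an FTA preferential rate, but origin Meroria is not Lorland; base rate stands.
Duty = $390,562.30 × 31.5% = $123,027.12.
Line 2 (5454.46, Meroria, 3,280 units, $68,453.60):
Base rate for 5454.46 is 29.5%.
The additional-duty order on 5454.46 targets Naray, not Meroria; it does not apply.
Duty = $68,453.60 × 29.5% = $20,193.81.
Total = $123,027.12 + $20,193.81 = $143,220.93.

$143,220.93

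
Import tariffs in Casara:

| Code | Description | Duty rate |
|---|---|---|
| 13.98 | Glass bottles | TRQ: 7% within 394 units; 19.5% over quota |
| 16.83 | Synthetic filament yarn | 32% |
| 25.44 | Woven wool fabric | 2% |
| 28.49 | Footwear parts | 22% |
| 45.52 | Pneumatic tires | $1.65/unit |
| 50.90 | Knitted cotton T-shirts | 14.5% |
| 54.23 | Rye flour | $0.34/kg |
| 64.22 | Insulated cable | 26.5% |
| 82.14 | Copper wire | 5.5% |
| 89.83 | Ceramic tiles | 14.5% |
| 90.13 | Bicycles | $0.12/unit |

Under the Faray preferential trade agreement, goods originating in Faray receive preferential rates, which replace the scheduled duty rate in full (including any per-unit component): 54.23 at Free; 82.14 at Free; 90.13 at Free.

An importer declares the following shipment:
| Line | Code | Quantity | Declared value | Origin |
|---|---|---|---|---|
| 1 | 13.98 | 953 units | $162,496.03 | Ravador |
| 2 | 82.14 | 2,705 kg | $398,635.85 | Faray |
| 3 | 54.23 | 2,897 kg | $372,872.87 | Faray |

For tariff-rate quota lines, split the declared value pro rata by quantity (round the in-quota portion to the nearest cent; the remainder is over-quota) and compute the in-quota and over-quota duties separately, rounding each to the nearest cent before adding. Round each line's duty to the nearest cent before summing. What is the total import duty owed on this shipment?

Line 1 (13.98, Ravador, 953 units, $162,496.03):
Code 13.98 is under a tariff-rate quota (threshold 394 units). In-quota: 394 units at 7%; over-quota: 559 units at 19.5%.
Pro-rata value split: in-quota = $162,496.03 × 394/953 = $67,180.94; over-quota = $162,496.03 − $67,180.94 = $95,315.09.
In-quota duty = $67,180.94 × 7% = $4,702.67. Over-quota duty = $95,315.09 × 19.5% = $18,586.44.
Line duty = $4,702.67 + $18,586.44 = $23,289.11.
Line 2 (82.14, Faray, 2,705 kg, $398,635.85):
Base rate for 82.14 is 5.5%.
Origin Faray qualifies under the Casara–Faray agreement and 82.14 is covered: preferential rate Free applies instead.
Duty = $398,635.85 × 0% = $0.00.
Line 3 (54.23, Faray, 2,897 kg, $372,872.87):
Base rate for 54.23 is $0.34/kg.
Origin Faray qualifies under the Casara–Faray agreement and 54.23 is covered: preferential rate Free applies instead.
Duty = $372,872.87 × 0% = $0.00.
Total = $23,289.11 + $0.00 + $0.00 = $23,289.11.

$23,289.11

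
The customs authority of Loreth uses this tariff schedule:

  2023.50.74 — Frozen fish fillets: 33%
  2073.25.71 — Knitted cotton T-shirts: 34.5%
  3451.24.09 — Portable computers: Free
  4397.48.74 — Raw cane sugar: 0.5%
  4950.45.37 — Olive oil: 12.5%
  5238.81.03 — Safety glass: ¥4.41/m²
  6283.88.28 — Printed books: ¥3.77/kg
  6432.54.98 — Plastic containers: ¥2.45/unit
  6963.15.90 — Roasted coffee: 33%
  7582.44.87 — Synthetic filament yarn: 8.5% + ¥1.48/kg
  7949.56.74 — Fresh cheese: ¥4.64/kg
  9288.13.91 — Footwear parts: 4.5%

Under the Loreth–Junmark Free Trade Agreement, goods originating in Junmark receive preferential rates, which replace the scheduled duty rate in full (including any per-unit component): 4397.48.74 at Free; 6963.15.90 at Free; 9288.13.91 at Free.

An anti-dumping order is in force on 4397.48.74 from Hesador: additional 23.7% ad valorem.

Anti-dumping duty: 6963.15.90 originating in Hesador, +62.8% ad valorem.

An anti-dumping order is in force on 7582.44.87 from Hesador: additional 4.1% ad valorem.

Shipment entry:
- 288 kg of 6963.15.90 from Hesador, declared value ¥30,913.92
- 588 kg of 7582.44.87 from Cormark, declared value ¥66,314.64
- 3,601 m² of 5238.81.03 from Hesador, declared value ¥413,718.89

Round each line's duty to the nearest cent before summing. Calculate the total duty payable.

Line 1 (6963.15.90, Hesador, 288 kg, ¥30,913.92):
Base rate for 6963.15.90 is 33%.
6963.15.90 has an FTA preferential rate, but origin Hesador is not Junmark; base rate stands.
Additional duty on 6963.15.90 from Hesador: +62.8%. Applied ad valorem rate: 33% + 62.8% = 95.8%.
Duty = ¥30,913.92 × 95.8% = ¥29,615.54.
Line 2 (7582.44.87, Cormark, 588 kg, ¥66,314.64):
Base rate for 7582.44.87 is 8.5% + ¥1.48/kg.
The additional-duty order on 7582.44.87 targets Hesador, not Cormark; it does not apply.
Duty = ¥66,314.64 × 8.5% + 588 × ¥1.48 = ¥6,506.98.
Line 3 (5238.81.03, Hesador, 3,601 m², ¥413,718.89):
Base rate for 5238.81.03 is ¥4.41/m².
Duty = 3,601 × ¥4.41 = ¥15,880.41.
Total = ¥29,615.54 + ¥6,506.98 + ¥15,880.41 = ¥52,002.93.

¥52,002.93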